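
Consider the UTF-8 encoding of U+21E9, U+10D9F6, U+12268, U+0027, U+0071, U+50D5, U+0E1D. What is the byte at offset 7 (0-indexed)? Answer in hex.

0xF0

U+21E9 → 3-byte form E2 87 A9 at offsets 0–2.
U+10D9F6 → 4-byte form F4 8D A7 B6 at offsets 3–6.
U+12268 → 4-byte form F0 92 89 A8 at offsets 7–10.
Offset 7 falls in char 3's range; it's byte 1 of F0 92 89 A8 = 0xF0.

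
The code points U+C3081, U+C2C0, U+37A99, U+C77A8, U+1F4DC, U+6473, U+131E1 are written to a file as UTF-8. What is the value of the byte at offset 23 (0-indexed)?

0x93

U+C3081 → 4-byte form F3 83 82 81 at offsets 0–3.
U+C2C0 → 3-byte form EC 8B 80 at offsets 4–6.
U+37A99 → 4-byte form F0 B7 AA 99 at offsets 7–10.
U+C77A8 → 4-byte form F3 87 9E A8 at offsets 11–14.
U+1F4DC → 4-byte form F0 9F 93 9C at offsets 15–18.
U+6473 → 3-byte form E6 91 B3 at offsets 19–21.
U+131E1 → 4-byte form F0 93 87 A1 at offsets 22–25.
Offset 23 falls in char 7's range; it's byte 2 of F0 93 87 A1 = 0x93.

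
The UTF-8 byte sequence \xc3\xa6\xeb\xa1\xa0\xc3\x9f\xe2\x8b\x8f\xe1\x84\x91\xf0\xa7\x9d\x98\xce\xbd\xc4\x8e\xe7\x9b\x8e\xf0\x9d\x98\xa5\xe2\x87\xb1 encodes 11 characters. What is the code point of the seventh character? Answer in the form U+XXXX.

Offset 0: leading byte 0xC3 = 11000011 → 2-byte char #1 = C3 A6.
Offset 2: leading byte 0xEB = 11101011 → 3-byte char #2 = EB A1 A0.
Offset 5: leading byte 0xC3 = 11000011 → 2-byte char #3 = C3 9F.
Offset 7: leading byte 0xE2 = 11100010 → 3-byte char #4 = E2 8B 8F.
Offset 10: leading byte 0xE1 = 11100001 → 3-byte char #5 = E1 84 91.
Offset 13: leading byte 0xF0 = 11110000 → 4-byte char #6 = F0 A7 9D 98.
Offset 17: leading byte 0xCE = 11001110 → 2-byte char #7 = CE BD.
Leading byte 0xCE = 11001110 matches 110xxxxx → 2-byte sequence.
Byte 1: 0xCE = 11001110, payload 01110 (5 bits).
Byte 2: 0xBD = 10111101 (10xxxxxx ✓), payload 111101.
Concatenate: 01110111101 = 0x3BD (11 bits → U+03BD).

U+03BD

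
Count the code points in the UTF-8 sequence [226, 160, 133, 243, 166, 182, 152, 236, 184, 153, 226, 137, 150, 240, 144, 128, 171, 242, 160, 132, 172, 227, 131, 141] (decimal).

Byte at offset 0: 0xE2 = 11100010 → 3-byte char (#1). Advance 3.
Byte at offset 3: 0xF3 = 11110011 → 4-byte char (#2). Advance 4.
Byte at offset 7: 0xEC = 11101100 → 3-byte char (#3). Advance 3.
Byte at offset 10: 0xE2 = 11100010 → 3-byte char (#4). Advance 3.
Byte at offset 13: 0xF0 = 11110000 → 4-byte char (#5). Advance 4.
Byte at offset 17: 0xF2 = 11110010 → 4-byte char (#6). Advance 4.
Byte at offset 21: 0xE3 = 11100011 → 3-byte char (#7). Advance 3.
Reached end at offset 24 after 7 code points.

7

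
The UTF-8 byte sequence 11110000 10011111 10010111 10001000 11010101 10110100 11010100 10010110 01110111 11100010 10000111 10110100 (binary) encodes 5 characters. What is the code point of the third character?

U+0516

Offset 0: leading byte 0xF0 = 11110000 → 4-byte char #1 = F0 9F 97 88.
Offset 4: leading byte 0xD5 = 11010101 → 2-byte char #2 = D5 B4.
Offset 6: leading byte 0xD4 = 11010100 → 2-byte char #3 = D4 96.
Leading byte 0xD4 = 11010100 matches 110xxxxx → 2-byte sequence.
Byte 1: 0xD4 = 11010100, payload 10100 (5 bits).
Byte 2: 0x96 = 10010110 (10xxxxxx ✓), payload 010110.
Concatenate: 10100010110 = 0x516 (11 bits → U+0516).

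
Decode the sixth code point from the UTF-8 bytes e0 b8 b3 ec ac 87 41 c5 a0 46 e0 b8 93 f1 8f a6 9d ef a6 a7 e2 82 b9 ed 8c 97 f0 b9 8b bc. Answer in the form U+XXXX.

Offset 0: leading byte 0xE0 = 11100000 → 3-byte char #1 = E0 B8 B3.
Offset 3: leading byte 0xEC = 11101100 → 3-byte char #2 = EC AC 87.
Offset 6: leading byte 0x41 = 01000001 → 1-byte char #3 = 41.
Offset 7: leading byte 0xC5 = 11000101 → 2-byte char #4 = C5 A0.
Offset 9: leading byte 0x46 = 01000110 → 1-byte char #5 = 46.
Offset 10: leading byte 0xE0 = 11100000 → 3-byte char #6 = E0 B8 93.
Leading byte 0xE0 = 11100000 matches 1110xxxx → 3-byte sequence.
Byte 1: 0xE0 = 11100000, payload 0000 (4 bits).
Byte 2: 0xB8 = 10111000 (10xxxxxx ✓), payload 111000.
Byte 3: 0x93 = 10010011 (10xxxxxx ✓), payload 010011.
Concatenate: 0000111000010011 = 0xE13 (16 bits → U+0E13).

U+0E13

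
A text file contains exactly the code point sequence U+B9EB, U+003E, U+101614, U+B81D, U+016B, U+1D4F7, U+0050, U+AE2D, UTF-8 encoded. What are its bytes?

U+B9EB: 3-byte form → EB A7 AB.
U+003E: 1-byte form → 3E.
U+101614: 4-byte form → F4 81 98 94.
U+B81D: 3-byte form → EB A0 9D.
U+016B: 2-byte form → C5 AB.
U+1D4F7: 4-byte form → F0 9D 93 B7.
U+0050: 1-byte form → 50.
U+AE2D: 3-byte form → EA B8 AD.
Concatenated (21 bytes): EB A7 AB 3E F4 81 98 94 EB A0 9D C5 AB F0 9D 93 B7 50 EA B8 AD.

EB A7 AB 3E F4 81 98 94 EB A0 9D C5 AB F0 9D 93 B7 50 EA B8 AD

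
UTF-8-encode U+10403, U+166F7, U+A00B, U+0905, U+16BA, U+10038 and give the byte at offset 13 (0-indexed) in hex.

0x85

U+10403 → 4-byte form F0 90 90 83 at offsets 0–3.
U+166F7 → 4-byte form F0 96 9B B7 at offsets 4–7.
U+A00B → 3-byte form EA 80 8B at offsets 8–10.
U+0905 → 3-byte form E0 A4 85 at offsets 11–13.
Offset 13 falls in char 4's range; it's byte 3 of E0 A4 85 = 0x85.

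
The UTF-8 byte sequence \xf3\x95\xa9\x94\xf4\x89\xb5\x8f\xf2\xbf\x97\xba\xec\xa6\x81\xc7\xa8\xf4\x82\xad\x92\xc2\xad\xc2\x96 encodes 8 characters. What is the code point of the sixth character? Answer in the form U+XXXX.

Offset 0: leading byte 0xF3 = 11110011 → 4-byte char #1 = F3 95 A9 94.
Offset 4: leading byte 0xF4 = 11110100 → 4-byte char #2 = F4 89 B5 8F.
Offset 8: leading byte 0xF2 = 11110010 → 4-byte char #3 = F2 BF 97 BA.
Offset 12: leading byte 0xEC = 11101100 → 3-byte char #4 = EC A6 81.
Offset 15: leading byte 0xC7 = 11000111 → 2-byte char #5 = C7 A8.
Offset 17: leading byte 0xF4 = 11110100 → 4-byte char #6 = F4 82 AD 92.
Leading byte 0xF4 = 11110100 matches 11110xxx → 4-byte sequence.
Byte 1: 0xF4 = 11110100, payload 100 (3 bits).
Byte 2: 0x82 = 10000010 (10xxxxxx ✓), payload 000010.
Byte 3: 0xAD = 10101101 (10xxxxxx ✓), payload 101101.
Byte 4: 0x92 = 10010010 (10xxxxxx ✓), payload 010010.
Concatenate: 100000010101101010010 = 0x102B52 (21 bits → U+102B52).

U+102B52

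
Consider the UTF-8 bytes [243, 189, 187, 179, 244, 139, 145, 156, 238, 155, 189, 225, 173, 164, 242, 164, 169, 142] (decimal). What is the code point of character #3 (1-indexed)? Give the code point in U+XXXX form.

Offset 0: leading byte 0xF3 = 11110011 → 4-byte char #1 = F3 BD BB B3.
Offset 4: leading byte 0xF4 = 11110100 → 4-byte char #2 = F4 8B 91 9C.
Offset 8: leading byte 0xEE = 11101110 → 3-byte char #3 = EE 9B BD.
Leading byte 0xEE = 11101110 matches 1110xxxx → 3-byte sequence.
Byte 1: 0xEE = 11101110, payload 1110 (4 bits).
Byte 2: 0x9B = 10011011 (10xxxxxx ✓), payload 011011.
Byte 3: 0xBD = 10111101 (10xxxxxx ✓), payload 111101.
Concatenate: 1110011011111101 = 0xE6FD (16 bits → U+E6FD).

U+E6FD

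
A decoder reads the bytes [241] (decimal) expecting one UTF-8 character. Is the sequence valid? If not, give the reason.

Leading byte 0xF1 = 11110001 → 4-byte form, but only 1 byte is present.

invalid (sequence truncated)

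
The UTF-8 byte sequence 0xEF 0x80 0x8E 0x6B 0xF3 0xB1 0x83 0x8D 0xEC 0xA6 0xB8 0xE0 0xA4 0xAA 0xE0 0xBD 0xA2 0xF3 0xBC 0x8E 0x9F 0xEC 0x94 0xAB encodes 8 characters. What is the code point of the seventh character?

U+FC39F

Offset 0: leading byte 0xEF = 11101111 → 3-byte char #1 = EF 80 8E.
Offset 3: leading byte 0x6B = 01101011 → 1-byte char #2 = 6B.
Offset 4: leading byte 0xF3 = 11110011 → 4-byte char #3 = F3 B1 83 8D.
Offset 8: leading byte 0xEC = 11101100 → 3-byte char #4 = EC A6 B8.
Offset 11: leading byte 0xE0 = 11100000 → 3-byte char #5 = E0 A4 AA.
Offset 14: leading byte 0xE0 = 11100000 → 3-byte char #6 = E0 BD A2.
Offset 17: leading byte 0xF3 = 11110011 → 4-byte char #7 = F3 BC 8E 9F.
Leading byte 0xF3 = 11110011 matches 11110xxx → 4-byte sequence.
Byte 1: 0xF3 = 11110011, payload 011 (3 bits).
Byte 2: 0xBC = 10111100 (10xxxxxx ✓), payload 111100.
Byte 3: 0x8E = 10001110 (10xxxxxx ✓), payload 001110.
Byte 4: 0x9F = 10011111 (10xxxxxx ✓), payload 011111.
Concatenate: 011111100001110011111 = 0xFC39F (21 bits → U+FC39F).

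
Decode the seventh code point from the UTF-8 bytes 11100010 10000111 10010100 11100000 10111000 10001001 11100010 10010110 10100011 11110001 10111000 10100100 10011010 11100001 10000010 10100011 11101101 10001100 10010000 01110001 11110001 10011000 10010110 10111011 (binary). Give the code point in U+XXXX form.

Offset 0: leading byte 0xE2 = 11100010 → 3-byte char #1 = E2 87 94.
Offset 3: leading byte 0xE0 = 11100000 → 3-byte char #2 = E0 B8 89.
Offset 6: leading byte 0xE2 = 11100010 → 3-byte char #3 = E2 96 A3.
Offset 9: leading byte 0xF1 = 11110001 → 4-byte char #4 = F1 B8 A4 9A.
Offset 13: leading byte 0xE1 = 11100001 → 3-byte char #5 = E1 82 A3.
Offset 16: leading byte 0xED = 11101101 → 3-byte char #6 = ED 8C 90.
Offset 19: leading byte 0x71 = 01110001 → 1-byte char #7 = 71.
Leading byte 0x71 = 01110001 matches 0xxxxxxx → 1-byte sequence.
Byte 1: 0x71 = 01110001, payload 1110001 (7 bits).
Concatenate: 1110001 = 0x71 (7 bits → U+0071).

U+0071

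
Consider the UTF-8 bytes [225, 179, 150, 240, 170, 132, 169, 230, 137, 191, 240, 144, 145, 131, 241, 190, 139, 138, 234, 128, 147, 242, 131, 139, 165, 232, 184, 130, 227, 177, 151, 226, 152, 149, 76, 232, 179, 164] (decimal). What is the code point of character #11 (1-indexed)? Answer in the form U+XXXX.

Offset 0: leading byte 0xE1 = 11100001 → 3-byte char #1 = E1 B3 96.
Offset 3: leading byte 0xF0 = 11110000 → 4-byte char #2 = F0 AA 84 A9.
Offset 7: leading byte 0xE6 = 11100110 → 3-byte char #3 = E6 89 BF.
Offset 10: leading byte 0xF0 = 11110000 → 4-byte char #4 = F0 90 91 83.
Offset 14: leading byte 0xF1 = 11110001 → 4-byte char #5 = F1 BE 8B 8A.
Offset 18: leading byte 0xEA = 11101010 → 3-byte char #6 = EA 80 93.
Offset 21: leading byte 0xF2 = 11110010 → 4-byte char #7 = F2 83 8B A5.
Offset 25: leading byte 0xE8 = 11101000 → 3-byte char #8 = E8 B8 82.
Offset 28: leading byte 0xE3 = 11100011 → 3-byte char #9 = E3 B1 97.
Offset 31: leading byte 0xE2 = 11100010 → 3-byte char #10 = E2 98 95.
Offset 34: leading byte 0x4C = 01001100 → 1-byte char #11 = 4C.
Leading byte 0x4C = 01001100 matches 0xxxxxxx → 1-byte sequence.
Byte 1: 0x4C = 01001100, payload 1001100 (7 bits).
Concatenate: 1001100 = 0x4C (7 bits → U+004C).

U+004C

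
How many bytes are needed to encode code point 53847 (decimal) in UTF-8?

U+D257 = 0xD257. UTF-8 uses 1 byte below 0x80, 2 below 0x800, 3 below 0x10000, 4 up to 0x10FFFF. 0xD257 is in U+0800–U+FFFF → 3 bytes.

3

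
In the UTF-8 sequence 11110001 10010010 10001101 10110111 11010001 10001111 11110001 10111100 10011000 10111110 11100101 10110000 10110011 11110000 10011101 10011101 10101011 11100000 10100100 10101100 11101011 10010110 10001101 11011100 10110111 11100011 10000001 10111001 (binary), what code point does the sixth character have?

Offset 0: leading byte 0xF1 = 11110001 → 4-byte char #1 = F1 92 8D B7.
Offset 4: leading byte 0xD1 = 11010001 → 2-byte char #2 = D1 8F.
Offset 6: leading byte 0xF1 = 11110001 → 4-byte char #3 = F1 BC 98 BE.
Offset 10: leading byte 0xE5 = 11100101 → 3-byte char #4 = E5 B0 B3.
Offset 13: leading byte 0xF0 = 11110000 → 4-byte char #5 = F0 9D 9D AB.
Offset 17: leading byte 0xE0 = 11100000 → 3-byte char #6 = E0 A4 AC.
Leading byte 0xE0 = 11100000 matches 1110xxxx → 3-byte sequence.
Byte 1: 0xE0 = 11100000, payload 0000 (4 bits).
Byte 2: 0xA4 = 10100100 (10xxxxxx ✓), payload 100100.
Byte 3: 0xAC = 10101100 (10xxxxxx ✓), payload 101100.
Concatenate: 0000100100101100 = 0x92C (16 bits → U+092C).

U+092C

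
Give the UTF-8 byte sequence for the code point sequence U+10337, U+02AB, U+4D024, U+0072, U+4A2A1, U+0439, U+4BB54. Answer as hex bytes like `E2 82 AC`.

F0 90 8C B7 CA AB F1 8D 80 A4 72 F1 8A 8A A1 D0 B9 F1 8B AD 94

U+10337: 4-byte form → F0 90 8C B7.
U+02AB: 2-byte form → CA AB.
U+4D024: 4-byte form → F1 8D 80 A4.
U+0072: 1-byte form → 72.
U+4A2A1: 4-byte form → F1 8A 8A A1.
U+0439: 2-byte form → D0 B9.
U+4BB54: 4-byte form → F1 8B AD 94.
Concatenated (21 bytes): F0 90 8C B7 CA AB F1 8D 80 A4 72 F1 8A 8A A1 D0 B9 F1 8B AD 94.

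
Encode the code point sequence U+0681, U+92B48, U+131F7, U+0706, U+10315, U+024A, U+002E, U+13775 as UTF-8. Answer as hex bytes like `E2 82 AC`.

DA 81 F2 92 AD 88 F0 93 87 B7 DC 86 F0 90 8C 95 C9 8A 2E F0 93 9D B5

U+0681: 2-byte form → DA 81.
U+92B48: 4-byte form → F2 92 AD 88.
U+131F7: 4-byte form → F0 93 87 B7.
U+0706: 2-byte form → DC 86.
U+10315: 4-byte form → F0 90 8C 95.
U+024A: 2-byte form → C9 8A.
U+002E: 1-byte form → 2E.
U+13775: 4-byte form → F0 93 9D B5.
Concatenated (23 bytes): DA 81 F2 92 AD 88 F0 93 87 B7 DC 86 F0 90 8C 95 C9 8A 2E F0 93 9D B5.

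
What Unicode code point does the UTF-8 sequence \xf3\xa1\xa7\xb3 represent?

Leading byte 0xF3 = 11110011 matches 11110xxx → 4-byte sequence.
Byte 1: 0xF3 = 11110011, payload 011 (3 bits).
Byte 2: 0xA1 = 10100001 (10xxxxxx ✓), payload 100001.
Byte 3: 0xA7 = 10100111 (10xxxxxx ✓), payload 100111.
Byte 4: 0xB3 = 10110011 (10xxxxxx ✓), payload 110011.
Concatenate: 011100001100111110011 = 0xE19F3 (21 bits → U+E19F3).

U+E19F3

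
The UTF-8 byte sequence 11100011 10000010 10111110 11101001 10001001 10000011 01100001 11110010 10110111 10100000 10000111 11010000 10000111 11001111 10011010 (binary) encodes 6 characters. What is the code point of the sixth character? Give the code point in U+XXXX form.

U+03DA

Offset 0: leading byte 0xE3 = 11100011 → 3-byte char #1 = E3 82 BE.
Offset 3: leading byte 0xE9 = 11101001 → 3-byte char #2 = E9 89 83.
Offset 6: leading byte 0x61 = 01100001 → 1-byte char #3 = 61.
Offset 7: leading byte 0xF2 = 11110010 → 4-byte char #4 = F2 B7 A0 87.
Offset 11: leading byte 0xD0 = 11010000 → 2-byte char #5 = D0 87.
Offset 13: leading byte 0xCF = 11001111 → 2-byte char #6 = CF 9A.
Leading byte 0xCF = 11001111 matches 110xxxxx → 2-byte sequence.
Byte 1: 0xCF = 11001111, payload 01111 (5 bits).
Byte 2: 0x9A = 10011010 (10xxxxxx ✓), payload 011010.
Concatenate: 01111011010 = 0x3DA (11 bits → U+03DA).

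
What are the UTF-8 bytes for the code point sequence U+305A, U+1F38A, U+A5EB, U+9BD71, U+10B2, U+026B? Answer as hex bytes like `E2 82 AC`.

E3 81 9A F0 9F 8E 8A EA 97 AB F2 9B B5 B1 E1 82 B2 C9 AB

U+305A: 3-byte form → E3 81 9A.
U+1F38A: 4-byte form → F0 9F 8E 8A.
U+A5EB: 3-byte form → EA 97 AB.
U+9BD71: 4-byte form → F2 9B B5 B1.
U+10B2: 3-byte form → E1 82 B2.
U+026B: 2-byte form → C9 AB.
Concatenated (19 bytes): E3 81 9A F0 9F 8E 8A EA 97 AB F2 9B B5 B1 E1 82 B2 C9 AB.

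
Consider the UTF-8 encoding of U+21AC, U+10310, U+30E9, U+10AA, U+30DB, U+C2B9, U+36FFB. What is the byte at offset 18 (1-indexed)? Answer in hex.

0x8A

1-indexed offset 18 is 0-indexed offset 17.
U+21AC → 3-byte form E2 86 AC at offsets 0–2.
U+10310 → 4-byte form F0 90 8C 90 at offsets 3–6.
U+30E9 → 3-byte form E3 83 A9 at offsets 7–9.
U+10AA → 3-byte form E1 82 AA at offsets 10–12.
U+30DB → 3-byte form E3 83 9B at offsets 13–15.
U+C2B9 → 3-byte form EC 8A B9 at offsets 16–18.
Offset 17 falls in char 6's range; it's byte 2 of EC 8A B9 = 0x8A.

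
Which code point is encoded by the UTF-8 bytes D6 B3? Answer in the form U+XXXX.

Leading byte 0xD6 = 11010110 matches 110xxxxx → 2-byte sequence.
Byte 1: 0xD6 = 11010110, payload 10110 (5 bits).
Byte 2: 0xB3 = 10110011 (10xxxxxx ✓), payload 110011.
Concatenate: 10110110011 = 0x5B3 (11 bits → U+05B3).

U+05B3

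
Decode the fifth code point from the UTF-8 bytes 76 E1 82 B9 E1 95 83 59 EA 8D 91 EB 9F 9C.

Offset 0: leading byte 0x76 = 01110110 → 1-byte char #1 = 76.
Offset 1: leading byte 0xE1 = 11100001 → 3-byte char #2 = E1 82 B9.
Offset 4: leading byte 0xE1 = 11100001 → 3-byte char #3 = E1 95 83.
Offset 7: leading byte 0x59 = 01011001 → 1-byte char #4 = 59.
Offset 8: leading byte 0xEA = 11101010 → 3-byte char #5 = EA 8D 91.
Leading byte 0xEA = 11101010 matches 1110xxxx → 3-byte sequence.
Byte 1: 0xEA = 11101010, payload 1010 (4 bits).
Byte 2: 0x8D = 10001101 (10xxxxxx ✓), payload 001101.
Byte 3: 0x91 = 10010001 (10xxxxxx ✓), payload 010001.
Concatenate: 1010001101010001 = 0xA351 (16 bits → U+A351).

U+A351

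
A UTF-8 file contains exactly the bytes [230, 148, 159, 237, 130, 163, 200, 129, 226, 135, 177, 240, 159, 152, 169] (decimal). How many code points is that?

Byte at offset 0: 0xE6 = 11100110 → 3-byte char (#1). Advance 3.
Byte at offset 3: 0xED = 11101101 → 3-byte char (#2). Advance 3.
Byte at offset 6: 0xC8 = 11001000 → 2-byte char (#3). Advance 2.
Byte at offset 8: 0xE2 = 11100010 → 3-byte char (#4). Advance 3.
Byte at offset 11: 0xF0 = 11110000 → 4-byte char (#5). Advance 4.
Reached end at offset 15 after 5 code points.

5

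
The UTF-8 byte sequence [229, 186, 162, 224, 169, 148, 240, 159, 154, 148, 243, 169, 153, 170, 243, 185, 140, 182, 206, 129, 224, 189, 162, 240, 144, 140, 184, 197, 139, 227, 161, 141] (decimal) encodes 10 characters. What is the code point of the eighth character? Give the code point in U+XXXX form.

Offset 0: leading byte 0xE5 = 11100101 → 3-byte char #1 = E5 BA A2.
Offset 3: leading byte 0xE0 = 11100000 → 3-byte char #2 = E0 A9 94.
Offset 6: leading byte 0xF0 = 11110000 → 4-byte char #3 = F0 9F 9A 94.
Offset 10: leading byte 0xF3 = 11110011 → 4-byte char #4 = F3 A9 99 AA.
Offset 14: leading byte 0xF3 = 11110011 → 4-byte char #5 = F3 B9 8C B6.
Offset 18: leading byte 0xCE = 11001110 → 2-byte char #6 = CE 81.
Offset 20: leading byte 0xE0 = 11100000 → 3-byte char #7 = E0 BD A2.
Offset 23: leading byte 0xF0 = 11110000 → 4-byte char #8 = F0 90 8C B8.
Leading byte 0xF0 = 11110000 matches 11110xxx → 4-byte sequence.
Byte 1: 0xF0 = 11110000, payload 000 (3 bits).
Byte 2: 0x90 = 10010000 (10xxxxxx ✓), payload 010000.
Byte 3: 0x8C = 10001100 (10xxxxxx ✓), payload 001100.
Byte 4: 0xB8 = 10111000 (10xxxxxx ✓), payload 111000.
Concatenate: 000010000001100111000 = 0x10338 (21 bits → U+10338).

U+10338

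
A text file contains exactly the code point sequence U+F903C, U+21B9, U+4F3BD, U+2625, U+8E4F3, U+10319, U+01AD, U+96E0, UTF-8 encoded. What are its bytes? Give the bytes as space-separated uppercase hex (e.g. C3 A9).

F3 B9 80 BC E2 86 B9 F1 8F 8E BD E2 98 A5 F2 8E 93 B3 F0 90 8C 99 C6 AD E9 9B A0

U+F903C: 4-byte form → F3 B9 80 BC.
U+21B9: 3-byte form → E2 86 B9.
U+4F3BD: 4-byte form → F1 8F 8E BD.
U+2625: 3-byte form → E2 98 A5.
U+8E4F3: 4-byte form → F2 8E 93 B3.
U+10319: 4-byte form → F0 90 8C 99.
U+01AD: 2-byte form → C6 AD.
U+96E0: 3-byte form → E9 9B A0.
Concatenated (27 bytes): F3 B9 80 BC E2 86 B9 F1 8F 8E BD E2 98 A5 F2 8E 93 B3 F0 90 8C 99 C6 AD E9 9B A0.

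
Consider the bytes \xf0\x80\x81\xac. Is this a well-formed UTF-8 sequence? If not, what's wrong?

invalid (overlong encoding)

Leading byte 0xF0 = 11110000 → 4-byte form.
Continuation bytes all match 10xxxxxx. Payload decodes to 0x6C.
But 0x6C < 0x10000, the minimum for a 4-byte sequence — this is an overlong encoding.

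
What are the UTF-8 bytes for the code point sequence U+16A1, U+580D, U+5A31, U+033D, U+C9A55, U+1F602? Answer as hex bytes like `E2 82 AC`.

U+16A1: 3-byte form → E1 9A A1.
U+580D: 3-byte form → E5 A0 8D.
U+5A31: 3-byte form → E5 A8 B1.
U+033D: 2-byte form → CC BD.
U+C9A55: 4-byte form → F3 89 A9 95.
U+1F602: 4-byte form → F0 9F 98 82.
Concatenated (19 bytes): E1 9A A1 E5 A0 8D E5 A8 B1 CC BD F3 89 A9 95 F0 9F 98 82.

E1 9A A1 E5 A0 8D E5 A8 B1 CC BD F3 89 A9 95 F0 9F 98 82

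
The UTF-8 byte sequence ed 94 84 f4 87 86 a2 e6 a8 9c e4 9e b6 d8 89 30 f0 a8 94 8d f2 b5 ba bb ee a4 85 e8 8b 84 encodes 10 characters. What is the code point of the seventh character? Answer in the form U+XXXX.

U+2850D

Offset 0: leading byte 0xED = 11101101 → 3-byte char #1 = ED 94 84.
Offset 3: leading byte 0xF4 = 11110100 → 4-byte char #2 = F4 87 86 A2.
Offset 7: leading byte 0xE6 = 11100110 → 3-byte char #3 = E6 A8 9C.
Offset 10: leading byte 0xE4 = 11100100 → 3-byte char #4 = E4 9E B6.
Offset 13: leading byte 0xD8 = 11011000 → 2-byte char #5 = D8 89.
Offset 15: leading byte 0x30 = 00110000 → 1-byte char #6 = 30.
Offset 16: leading byte 0xF0 = 11110000 → 4-byte char #7 = F0 A8 94 8D.
Leading byte 0xF0 = 11110000 matches 11110xxx → 4-byte sequence.
Byte 1: 0xF0 = 11110000, payload 000 (3 bits).
Byte 2: 0xA8 = 10101000 (10xxxxxx ✓), payload 101000.
Byte 3: 0x94 = 10010100 (10xxxxxx ✓), payload 010100.
Byte 4: 0x8D = 10001101 (10xxxxxx ✓), payload 001101.
Concatenate: 000101000010100001101 = 0x2850D (21 bits → U+2850D).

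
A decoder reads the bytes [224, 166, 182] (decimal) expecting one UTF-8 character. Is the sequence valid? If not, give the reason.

valid

Leading byte 0xE0 = 11100000 → 3-byte form.
Continuation bytes 0xA6=10100110, 0xB6=10110110 all match 10xxxxxx.
Decoded value 0x9B6 is ≥ 0x800 (shortest form) and not a surrogate.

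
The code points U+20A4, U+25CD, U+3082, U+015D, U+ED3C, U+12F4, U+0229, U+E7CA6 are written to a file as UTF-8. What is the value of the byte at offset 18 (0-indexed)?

0xA9

U+20A4 → 3-byte form E2 82 A4 at offsets 0–2.
U+25CD → 3-byte form E2 97 8D at offsets 3–5.
U+3082 → 3-byte form E3 82 82 at offsets 6–8.
U+015D → 2-byte form C5 9D at offsets 9–10.
U+ED3C → 3-byte form EE B4 BC at offsets 11–13.
U+12F4 → 3-byte form E1 8B B4 at offsets 14–16.
U+0229 → 2-byte form C8 A9 at offsets 17–18.
Offset 18 falls in char 7's range; it's byte 2 of C8 A9 = 0xA9.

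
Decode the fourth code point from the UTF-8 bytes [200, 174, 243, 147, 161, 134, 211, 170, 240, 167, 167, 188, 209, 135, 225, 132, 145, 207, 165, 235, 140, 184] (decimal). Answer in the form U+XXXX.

Offset 0: leading byte 0xC8 = 11001000 → 2-byte char #1 = C8 AE.
Offset 2: leading byte 0xF3 = 11110011 → 4-byte char #2 = F3 93 A1 86.
Offset 6: leading byte 0xD3 = 11010011 → 2-byte char #3 = D3 AA.
Offset 8: leading byte 0xF0 = 11110000 → 4-byte char #4 = F0 A7 A7 BC.
Leading byte 0xF0 = 11110000 matches 11110xxx → 4-byte sequence.
Byte 1: 0xF0 = 11110000, payload 000 (3 bits).
Byte 2: 0xA7 = 10100111 (10xxxxxx ✓), payload 100111.
Byte 3: 0xA7 = 10100111 (10xxxxxx ✓), payload 100111.
Byte 4: 0xBC = 10111100 (10xxxxxx ✓), payload 111100.
Concatenate: 000100111100111111100 = 0x279FC (21 bits → U+279FC).

U+279FC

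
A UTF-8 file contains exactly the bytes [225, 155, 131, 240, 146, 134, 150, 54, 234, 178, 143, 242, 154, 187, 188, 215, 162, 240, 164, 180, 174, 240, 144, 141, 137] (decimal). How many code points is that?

8

Byte at offset 0: 0xE1 = 11100001 → 3-byte char (#1). Advance 3.
Byte at offset 3: 0xF0 = 11110000 → 4-byte char (#2). Advance 4.
Byte at offset 7: 0x36 = 00110110 → 1-byte char (#3). Advance 1.
Byte at offset 8: 0xEA = 11101010 → 3-byte char (#4). Advance 3.
Byte at offset 11: 0xF2 = 11110010 → 4-byte char (#5). Advance 4.
Byte at offset 15: 0xD7 = 11010111 → 2-byte char (#6). Advance 2.
Byte at offset 17: 0xF0 = 11110000 → 4-byte char (#7). Advance 4.
Byte at offset 21: 0xF0 = 11110000 → 4-byte char (#8). Advance 4.
Reached end at offset 25 after 8 code points.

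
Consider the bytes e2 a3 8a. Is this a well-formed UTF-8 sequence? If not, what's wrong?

valid

Leading byte 0xE2 = 11100010 → 3-byte form.
Continuation bytes 0xA3=10100011, 0x8A=10001010 all match 10xxxxxx.
Decoded value 0x28CA is ≥ 0x800 (shortest form) and not a surrogate.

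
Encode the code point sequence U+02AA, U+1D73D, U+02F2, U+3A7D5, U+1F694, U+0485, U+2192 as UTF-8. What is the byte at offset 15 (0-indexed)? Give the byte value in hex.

U+02AA → 2-byte form CA AA at offsets 0–1.
U+1D73D → 4-byte form F0 9D 9C BD at offsets 2–5.
U+02F2 → 2-byte form CB B2 at offsets 6–7.
U+3A7D5 → 4-byte form F0 BA 9F 95 at offsets 8–11.
U+1F694 → 4-byte form F0 9F 9A 94 at offsets 12–15.
Offset 15 falls in char 5's range; it's byte 4 of F0 9F 9A 94 = 0x94.

0x94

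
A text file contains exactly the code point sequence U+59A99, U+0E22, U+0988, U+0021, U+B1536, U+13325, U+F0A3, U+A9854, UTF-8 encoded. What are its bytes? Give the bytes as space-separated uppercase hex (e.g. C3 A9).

F1 99 AA 99 E0 B8 A2 E0 A6 88 21 F2 B1 94 B6 F0 93 8C A5 EF 82 A3 F2 A9 A1 94

U+59A99: 4-byte form → F1 99 AA 99.
U+0E22: 3-byte form → E0 B8 A2.
U+0988: 3-byte form → E0 A6 88.
U+0021: 1-byte form → 21.
U+B1536: 4-byte form → F2 B1 94 B6.
U+13325: 4-byte form → F0 93 8C A5.
U+F0A3: 3-byte form → EF 82 A3.
U+A9854: 4-byte form → F2 A9 A1 94.
Concatenated (26 bytes): F1 99 AA 99 E0 B8 A2 E0 A6 88 21 F2 B1 94 B6 F0 93 8C A5 EF 82 A3 F2 A9 A1 94.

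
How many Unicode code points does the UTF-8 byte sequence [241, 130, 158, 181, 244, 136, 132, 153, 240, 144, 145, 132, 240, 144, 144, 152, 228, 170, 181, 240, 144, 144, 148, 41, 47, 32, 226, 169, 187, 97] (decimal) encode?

11

Byte at offset 0: 0xF1 = 11110001 → 4-byte char (#1). Advance 4.
Byte at offset 4: 0xF4 = 11110100 → 4-byte char (#2). Advance 4.
Byte at offset 8: 0xF0 = 11110000 → 4-byte char (#3). Advance 4.
Byte at offset 12: 0xF0 = 11110000 → 4-byte char (#4). Advance 4.
Byte at offset 16: 0xE4 = 11100100 → 3-byte char (#5). Advance 3.
Byte at offset 19: 0xF0 = 11110000 → 4-byte char (#6). Advance 4.
Byte at offset 23: 0x29 = 00101001 → 1-byte char (#7). Advance 1.
Byte at offset 24: 0x2F = 00101111 → 1-byte char (#8). Advance 1.
Byte at offset 25: 0x20 = 00100000 → 1-byte char (#9). Advance 1.
Byte at offset 26: 0xE2 = 11100010 → 3-byte char (#10). Advance 3.
Byte at offset 29: 0x61 = 01100001 → 1-byte char (#11). Advance 1.
Reached end at offset 30 after 11 code points.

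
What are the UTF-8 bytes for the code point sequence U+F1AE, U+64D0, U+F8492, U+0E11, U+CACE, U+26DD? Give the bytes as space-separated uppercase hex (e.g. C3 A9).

EF 86 AE E6 93 90 F3 B8 92 92 E0 B8 91 EC AB 8E E2 9B 9D

U+F1AE: 3-byte form → EF 86 AE.
U+64D0: 3-byte form → E6 93 90.
U+F8492: 4-byte form → F3 B8 92 92.
U+0E11: 3-byte form → E0 B8 91.
U+CACE: 3-byte form → EC AB 8E.
U+26DD: 3-byte form → E2 9B 9D.
Concatenated (19 bytes): EF 86 AE E6 93 90 F3 B8 92 92 E0 B8 91 EC AB 8E E2 9B 9D.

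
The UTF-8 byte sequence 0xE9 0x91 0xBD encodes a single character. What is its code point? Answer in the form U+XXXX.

U+947D

Leading byte 0xE9 = 11101001 matches 1110xxxx → 3-byte sequence.
Byte 1: 0xE9 = 11101001, payload 1001 (4 bits).
Byte 2: 0x91 = 10010001 (10xxxxxx ✓), payload 010001.
Byte 3: 0xBD = 10111101 (10xxxxxx ✓), payload 111101.
Concatenate: 1001010001111101 = 0x947D (16 bits → U+947D).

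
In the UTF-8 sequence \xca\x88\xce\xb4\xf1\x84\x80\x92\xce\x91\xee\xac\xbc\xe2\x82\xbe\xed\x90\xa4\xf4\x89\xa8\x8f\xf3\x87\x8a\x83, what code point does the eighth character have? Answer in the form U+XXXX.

U+109A0F

Offset 0: leading byte 0xCA = 11001010 → 2-byte char #1 = CA 88.
Offset 2: leading byte 0xCE = 11001110 → 2-byte char #2 = CE B4.
Offset 4: leading byte 0xF1 = 11110001 → 4-byte char #3 = F1 84 80 92.
Offset 8: leading byte 0xCE = 11001110 → 2-byte char #4 = CE 91.
Offset 10: leading byte 0xEE = 11101110 → 3-byte char #5 = EE AC BC.
Offset 13: leading byte 0xE2 = 11100010 → 3-byte char #6 = E2 82 BE.
Offset 16: leading byte 0xED = 11101101 → 3-byte char #7 = ED 90 A4.
Offset 19: leading byte 0xF4 = 11110100 → 4-byte char #8 = F4 89 A8 8F.
Leading byte 0xF4 = 11110100 matches 11110xxx → 4-byte sequence.
Byte 1: 0xF4 = 11110100, payload 100 (3 bits).
Byte 2: 0x89 = 10001001 (10xxxxxx ✓), payload 001001.
Byte 3: 0xA8 = 10101000 (10xxxxxx ✓), payload 101000.
Byte 4: 0x8F = 10001111 (10xxxxxx ✓), payload 001111.
Concatenate: 100001001101000001111 = 0x109A0F (21 bits → U+109A0F).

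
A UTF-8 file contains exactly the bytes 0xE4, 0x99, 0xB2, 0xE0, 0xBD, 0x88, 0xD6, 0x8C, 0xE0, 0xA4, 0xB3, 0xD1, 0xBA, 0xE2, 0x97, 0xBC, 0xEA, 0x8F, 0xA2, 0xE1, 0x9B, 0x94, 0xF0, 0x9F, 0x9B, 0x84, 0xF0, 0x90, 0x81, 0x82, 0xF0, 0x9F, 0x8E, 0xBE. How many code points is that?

Byte at offset 0: 0xE4 = 11100100 → 3-byte char (#1). Advance 3.
Byte at offset 3: 0xE0 = 11100000 → 3-byte char (#2). Advance 3.
Byte at offset 6: 0xD6 = 11010110 → 2-byte char (#3). Advance 2.
Byte at offset 8: 0xE0 = 11100000 → 3-byte char (#4). Advance 3.
Byte at offset 11: 0xD1 = 11010001 → 2-byte char (#5). Advance 2.
Byte at offset 13: 0xE2 = 11100010 → 3-byte char (#6). Advance 3.
Byte at offset 16: 0xEA = 11101010 → 3-byte char (#7). Advance 3.
Byte at offset 19: 0xE1 = 11100001 → 3-byte char (#8). Advance 3.
Byte at offset 22: 0xF0 = 11110000 → 4-byte char (#9). Advance 4.
Byte at offset 26: 0xF0 = 11110000 → 4-byte char (#10). Advance 4.
Byte at offset 30: 0xF0 = 11110000 → 4-byte char (#11). Advance 4.
Reached end at offset 34 after 11 code points.

11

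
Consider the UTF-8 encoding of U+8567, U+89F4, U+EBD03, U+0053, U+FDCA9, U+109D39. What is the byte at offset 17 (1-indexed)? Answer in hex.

1-indexed offset 17 is 0-indexed offset 16.
U+8567 → 3-byte form E8 95 A7 at offsets 0–2.
U+89F4 → 3-byte form E8 A7 B4 at offsets 3–5.
U+EBD03 → 4-byte form F3 AB B4 83 at offsets 6–9.
U+0053 → 1-byte form 53 at offsets 10–10.
U+FDCA9 → 4-byte form F3 BD B2 A9 at offsets 11–14.
U+109D39 → 4-byte form F4 89 B4 B9 at offsets 15–18.
Offset 16 falls in char 6's range; it's byte 2 of F4 89 B4 B9 = 0x89.

0x89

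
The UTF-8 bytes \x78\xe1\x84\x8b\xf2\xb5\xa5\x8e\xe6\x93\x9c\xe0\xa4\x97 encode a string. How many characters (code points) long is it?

Byte at offset 0: 0x78 = 01111000 → 1-byte char (#1). Advance 1.
Byte at offset 1: 0xE1 = 11100001 → 3-byte char (#2). Advance 3.
Byte at offset 4: 0xF2 = 11110010 → 4-byte char (#3). Advance 4.
Byte at offset 8: 0xE6 = 11100110 → 3-byte char (#4). Advance 3.
Byte at offset 11: 0xE0 = 11100000 → 3-byte char (#5). Advance 3.
Reached end at offset 14 after 5 code points.

5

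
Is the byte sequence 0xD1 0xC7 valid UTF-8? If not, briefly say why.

Leading byte 0xD1 = 11010001 → 2-byte form.
Byte 2 is 0xC7 = 11000111, which is not 10xxxxxx — expected a continuation byte.

invalid (non-continuation byte where continuation expected)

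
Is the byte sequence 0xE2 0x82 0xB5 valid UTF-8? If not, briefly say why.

valid

Leading byte 0xE2 = 11100010 → 3-byte form.
Continuation bytes 0x82=10000010, 0xB5=10110101 all match 10xxxxxx.
Decoded value 0x20B5 is ≥ 0x800 (shortest form) and not a surrogate.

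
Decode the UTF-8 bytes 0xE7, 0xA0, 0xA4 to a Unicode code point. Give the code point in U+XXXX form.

U+7824

Leading byte 0xE7 = 11100111 matches 1110xxxx → 3-byte sequence.
Byte 1: 0xE7 = 11100111, payload 0111 (4 bits).
Byte 2: 0xA0 = 10100000 (10xxxxxx ✓), payload 100000.
Byte 3: 0xA4 = 10100100 (10xxxxxx ✓), payload 100100.
Concatenate: 0111100000100100 = 0x7824 (16 bits → U+7824).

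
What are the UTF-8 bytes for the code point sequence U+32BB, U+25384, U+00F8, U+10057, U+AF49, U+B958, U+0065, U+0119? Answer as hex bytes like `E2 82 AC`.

E3 8A BB F0 A5 8E 84 C3 B8 F0 90 81 97 EA BD 89 EB A5 98 65 C4 99

U+32BB: 3-byte form → E3 8A BB.
U+25384: 4-byte form → F0 A5 8E 84.
U+00F8: 2-byte form → C3 B8.
U+10057: 4-byte form → F0 90 81 97.
U+AF49: 3-byte form → EA BD 89.
U+B958: 3-byte form → EB A5 98.
U+0065: 1-byte form → 65.
U+0119: 2-byte form → C4 99.
Concatenated (22 bytes): E3 8A BB F0 A5 8E 84 C3 B8 F0 90 81 97 EA BD 89 EB A5 98 65 C4 99.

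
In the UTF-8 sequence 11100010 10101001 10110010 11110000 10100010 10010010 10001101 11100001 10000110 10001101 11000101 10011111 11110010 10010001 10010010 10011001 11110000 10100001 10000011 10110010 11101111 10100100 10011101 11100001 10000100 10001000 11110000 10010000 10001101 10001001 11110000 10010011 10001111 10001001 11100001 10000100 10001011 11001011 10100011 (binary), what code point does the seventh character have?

Offset 0: leading byte 0xE2 = 11100010 → 3-byte char #1 = E2 A9 B2.
Offset 3: leading byte 0xF0 = 11110000 → 4-byte char #2 = F0 A2 92 8D.
Offset 7: leading byte 0xE1 = 11100001 → 3-byte char #3 = E1 86 8D.
Offset 10: leading byte 0xC5 = 11000101 → 2-byte char #4 = C5 9F.
Offset 12: leading byte 0xF2 = 11110010 → 4-byte char #5 = F2 91 92 99.
Offset 16: leading byte 0xF0 = 11110000 → 4-byte char #6 = F0 A1 83 B2.
Offset 20: leading byte 0xEF = 11101111 → 3-byte char #7 = EF A4 9D.
Leading byte 0xEF = 11101111 matches 1110xxxx → 3-byte sequence.
Byte 1: 0xEF = 11101111, payload 1111 (4 bits).
Byte 2: 0xA4 = 10100100 (10xxxxxx ✓), payload 100100.
Byte 3: 0x9D = 10011101 (10xxxxxx ✓), payload 011101.
Concatenate: 1111100100011101 = 0xF91D (16 bits → U+F91D).

U+F91D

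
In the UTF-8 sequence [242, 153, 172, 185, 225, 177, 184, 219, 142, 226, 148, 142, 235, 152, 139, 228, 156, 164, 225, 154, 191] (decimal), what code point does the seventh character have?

Offset 0: leading byte 0xF2 = 11110010 → 4-byte char #1 = F2 99 AC B9.
Offset 4: leading byte 0xE1 = 11100001 → 3-byte char #2 = E1 B1 B8.
Offset 7: leading byte 0xDB = 11011011 → 2-byte char #3 = DB 8E.
Offset 9: leading byte 0xE2 = 11100010 → 3-byte char #4 = E2 94 8E.
Offset 12: leading byte 0xEB = 11101011 → 3-byte char #5 = EB 98 8B.
Offset 15: leading byte 0xE4 = 11100100 → 3-byte char #6 = E4 9C A4.
Offset 18: leading byte 0xE1 = 11100001 → 3-byte char #7 = E1 9A BF.
Leading byte 0xE1 = 11100001 matches 1110xxxx → 3-byte sequence.
Byte 1: 0xE1 = 11100001, payload 0001 (4 bits).
Byte 2: 0x9A = 10011010 (10xxxxxx ✓), payload 011010.
Byte 3: 0xBF = 10111111 (10xxxxxx ✓), payload 111111.
Concatenate: 0001011010111111 = 0x16BF (16 bits → U+16BF).

U+16BF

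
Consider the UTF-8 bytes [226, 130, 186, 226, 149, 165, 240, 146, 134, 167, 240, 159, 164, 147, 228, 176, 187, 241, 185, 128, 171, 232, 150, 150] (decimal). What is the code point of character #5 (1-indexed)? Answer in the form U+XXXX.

U+4C3B

Offset 0: leading byte 0xE2 = 11100010 → 3-byte char #1 = E2 82 BA.
Offset 3: leading byte 0xE2 = 11100010 → 3-byte char #2 = E2 95 A5.
Offset 6: leading byte 0xF0 = 11110000 → 4-byte char #3 = F0 92 86 A7.
Offset 10: leading byte 0xF0 = 11110000 → 4-byte char #4 = F0 9F A4 93.
Offset 14: leading byte 0xE4 = 11100100 → 3-byte char #5 = E4 B0 BB.
Leading byte 0xE4 = 11100100 matches 1110xxxx → 3-byte sequence.
Byte 1: 0xE4 = 11100100, payload 0100 (4 bits).
Byte 2: 0xB0 = 10110000 (10xxxxxx ✓), payload 110000.
Byte 3: 0xBB = 10111011 (10xxxxxx ✓), payload 111011.
Concatenate: 0100110000111011 = 0x4C3B (16 bits → U+4C3B).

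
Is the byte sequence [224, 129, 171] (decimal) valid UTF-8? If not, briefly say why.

Leading byte 0xE0 = 11100000 → 3-byte form.
Continuation bytes all match 10xxxxxx. Payload decodes to 0x6B.
But 0x6B < 0x800, the minimum for a 3-byte sequence — this is an overlong encoding.

invalid (overlong encoding)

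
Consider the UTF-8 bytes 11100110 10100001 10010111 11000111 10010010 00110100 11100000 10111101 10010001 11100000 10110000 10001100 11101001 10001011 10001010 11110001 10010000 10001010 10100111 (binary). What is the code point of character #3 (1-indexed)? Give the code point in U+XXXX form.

U+0034

Offset 0: leading byte 0xE6 = 11100110 → 3-byte char #1 = E6 A1 97.
Offset 3: leading byte 0xC7 = 11000111 → 2-byte char #2 = C7 92.
Offset 5: leading byte 0x34 = 00110100 → 1-byte char #3 = 34.
Leading byte 0x34 = 00110100 matches 0xxxxxxx → 1-byte sequence.
Byte 1: 0x34 = 00110100, payload 0110100 (7 bits).
Concatenate: 0110100 = 0x34 (7 bits → U+0034).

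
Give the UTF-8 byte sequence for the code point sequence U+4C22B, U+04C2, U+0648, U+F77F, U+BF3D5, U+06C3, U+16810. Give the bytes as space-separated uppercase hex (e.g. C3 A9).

F1 8C 88 AB D3 82 D9 88 EF 9D BF F2 BF 8F 95 DB 83 F0 96 A0 90

U+4C22B: 4-byte form → F1 8C 88 AB.
U+04C2: 2-byte form → D3 82.
U+0648: 2-byte form → D9 88.
U+F77F: 3-byte form → EF 9D BF.
U+BF3D5: 4-byte form → F2 BF 8F 95.
U+06C3: 2-byte form → DB 83.
U+16810: 4-byte form → F0 96 A0 90.
Concatenated (21 bytes): F1 8C 88 AB D3 82 D9 88 EF 9D BF F2 BF 8F 95 DB 83 F0 96 A0 90.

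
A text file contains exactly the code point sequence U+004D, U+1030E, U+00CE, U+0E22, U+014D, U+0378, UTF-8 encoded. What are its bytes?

4D F0 90 8C 8E C3 8E E0 B8 A2 C5 8D CD B8

U+004D: 1-byte form → 4D.
U+1030E: 4-byte form → F0 90 8C 8E.
U+00CE: 2-byte form → C3 8E.
U+0E22: 3-byte form → E0 B8 A2.
U+014D: 2-byte form → C5 8D.
U+0378: 2-byte form → CD B8.
Concatenated (14 bytes): 4D F0 90 8C 8E C3 8E E0 B8 A2 C5 8D CD B8.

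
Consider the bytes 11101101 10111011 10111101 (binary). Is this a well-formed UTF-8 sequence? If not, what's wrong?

invalid (encodes a surrogate (U+D800–U+DFFF))

Structurally a 3-byte sequence; payload = 0xDEFD.
But 0xDEFD is in U+D800–U+DFFF, the surrogate range. Surrogates are not Unicode scalar values and are forbidden in UTF-8.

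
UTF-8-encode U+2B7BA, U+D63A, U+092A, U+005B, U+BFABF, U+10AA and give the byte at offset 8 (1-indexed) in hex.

0xE0

1-indexed offset 8 is 0-indexed offset 7.
U+2B7BA → 4-byte form F0 AB 9E BA at offsets 0–3.
U+D63A → 3-byte form ED 98 BA at offsets 4–6.
U+092A → 3-byte form E0 A4 AA at offsets 7–9.
Offset 7 falls in char 3's range; it's byte 1 of E0 A4 AA = 0xE0.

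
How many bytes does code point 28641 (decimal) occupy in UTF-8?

U+6FE1 = 0x6FE1. UTF-8 uses 1 byte below 0x80, 2 below 0x800, 3 below 0x10000, 4 up to 0x10FFFF. 0x6FE1 is in U+0800–U+FFFF → 3 bytes.

3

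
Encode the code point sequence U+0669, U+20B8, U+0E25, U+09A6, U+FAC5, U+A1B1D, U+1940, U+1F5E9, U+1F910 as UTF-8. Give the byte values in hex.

U+0669: 2-byte form → D9 A9.
U+20B8: 3-byte form → E2 82 B8.
U+0E25: 3-byte form → E0 B8 A5.
U+09A6: 3-byte form → E0 A6 A6.
U+FAC5: 3-byte form → EF AB 85.
U+A1B1D: 4-byte form → F2 A1 AC 9D.
U+1940: 3-byte form → E1 A5 80.
U+1F5E9: 4-byte form → F0 9F 97 A9.
U+1F910: 4-byte form → F0 9F A4 90.
Concatenated (29 bytes): D9 A9 E2 82 B8 E0 B8 A5 E0 A6 A6 EF AB 85 F2 A1 AC 9D E1 A5 80 F0 9F 97 A9 F0 9F A4 90.

D9 A9 E2 82 B8 E0 B8 A5 E0 A6 A6 EF AB 85 F2 A1 AC 9D E1 A5 80 F0 9F 97 A9 F0 9F A4 90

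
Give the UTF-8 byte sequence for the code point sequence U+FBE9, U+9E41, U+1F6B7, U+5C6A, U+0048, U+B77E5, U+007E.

U+FBE9: 3-byte form → EF AF A9.
U+9E41: 3-byte form → E9 B9 81.
U+1F6B7: 4-byte form → F0 9F 9A B7.
U+5C6A: 3-byte form → E5 B1 AA.
U+0048: 1-byte form → 48.
U+B77E5: 4-byte form → F2 B7 9F A5.
U+007E: 1-byte form → 7E.
Concatenated (19 bytes): EF AF A9 E9 B9 81 F0 9F 9A B7 E5 B1 AA 48 F2 B7 9F A5 7E.

EF AF A9 E9 B9 81 F0 9F 9A B7 E5 B1 AA 48 F2 B7 9F A5 7E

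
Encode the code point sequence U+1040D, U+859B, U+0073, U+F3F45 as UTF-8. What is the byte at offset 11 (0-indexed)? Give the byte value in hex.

0x85

U+1040D → 4-byte form F0 90 90 8D at offsets 0–3.
U+859B → 3-byte form E8 96 9B at offsets 4–6.
U+0073 → 1-byte form 73 at offsets 7–7.
U+F3F45 → 4-byte form F3 B3 BD 85 at offsets 8–11.
Offset 11 falls in char 4's range; it's byte 4 of F3 B3 BD 85 = 0x85.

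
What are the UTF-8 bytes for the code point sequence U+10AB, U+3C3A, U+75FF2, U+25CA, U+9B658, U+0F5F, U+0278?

U+10AB: 3-byte form → E1 82 AB.
U+3C3A: 3-byte form → E3 B0 BA.
U+75FF2: 4-byte form → F1 B5 BF B2.
U+25CA: 3-byte form → E2 97 8A.
U+9B658: 4-byte form → F2 9B 99 98.
U+0F5F: 3-byte form → E0 BD 9F.
U+0278: 2-byte form → C9 B8.
Concatenated (22 bytes): E1 82 AB E3 B0 BA F1 B5 BF B2 E2 97 8A F2 9B 99 98 E0 BD 9F C9 B8.

E1 82 AB E3 B0 BA F1 B5 BF B2 E2 97 8A F2 9B 99 98 E0 BD 9F C9 B8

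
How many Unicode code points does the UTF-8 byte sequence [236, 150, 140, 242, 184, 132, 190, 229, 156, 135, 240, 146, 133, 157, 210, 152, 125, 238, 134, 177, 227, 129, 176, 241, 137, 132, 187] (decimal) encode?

Byte at offset 0: 0xEC = 11101100 → 3-byte char (#1). Advance 3.
Byte at offset 3: 0xF2 = 11110010 → 4-byte char (#2). Advance 4.
Byte at offset 7: 0xE5 = 11100101 → 3-byte char (#3). Advance 3.
Byte at offset 10: 0xF0 = 11110000 → 4-byte char (#4). Advance 4.
Byte at offset 14: 0xD2 = 11010010 → 2-byte char (#5). Advance 2.
Byte at offset 16: 0x7D = 01111101 → 1-byte char (#6). Advance 1.
Byte at offset 17: 0xEE = 11101110 → 3-byte char (#7). Advance 3.
Byte at offset 20: 0xE3 = 11100011 → 3-byte char (#8). Advance 3.
Byte at offset 23: 0xF1 = 11110001 → 4-byte char (#9). Advance 4.
Reached end at offset 27 after 9 code points.

9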